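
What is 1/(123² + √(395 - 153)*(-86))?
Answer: 15129/227096809 + 946*√2/227096809 ≈ 7.2510e-5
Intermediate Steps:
1/(123² + √(395 - 153)*(-86)) = 1/(15129 + √242*(-86)) = 1/(15129 + (11*√2)*(-86)) = 1/(15129 - 946*√2)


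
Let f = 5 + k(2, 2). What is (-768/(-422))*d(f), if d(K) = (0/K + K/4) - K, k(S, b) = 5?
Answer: -2880/211 ≈ -13.649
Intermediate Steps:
f = 10 (f = 5 + 5 = 10)
d(K) = -3*K/4 (d(K) = (0 + K*(1/4)) - K = (0 + K/4) - K = K/4 - K = -3*K/4)
(-768/(-422))*d(f) = (-768/(-422))*(-3/4*10) = -768*(-1/422)*(-15/2) = (384/211)*(-15/2) = -2880/211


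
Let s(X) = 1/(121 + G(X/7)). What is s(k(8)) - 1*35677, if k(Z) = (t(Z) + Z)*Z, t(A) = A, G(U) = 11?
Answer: -4709363/132 ≈ -35677.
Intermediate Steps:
k(Z) = 2*Z**2 (k(Z) = (Z + Z)*Z = (2*Z)*Z = 2*Z**2)
s(X) = 1/132 (s(X) = 1/(121 + 11) = 1/132)
s(k(8)) - 1*35677 = 1/132 - 1*35677 = 1/132 - 35677 = -4709363/132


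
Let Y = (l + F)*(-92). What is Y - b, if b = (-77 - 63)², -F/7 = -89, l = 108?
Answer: -86852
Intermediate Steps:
F = 623 (F = -7*(-89) = 623)
Y = -67252 (Y = (108 + 623)*(-92) = 731*(-92) = -67252)
b = 19600 (b = (-140)² = 19600)
Y - b = -67252 - 1*19600 = -67252 - 19600 = -86852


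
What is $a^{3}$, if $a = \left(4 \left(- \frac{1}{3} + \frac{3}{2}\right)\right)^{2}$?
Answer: $\frac{7529536}{729} \approx 10329.0$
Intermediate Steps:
$a = \frac{196}{9}$ ($a = \left(4 \left(\left(-1\right) \frac{1}{3} + 3 \cdot \frac{1}{2}\right)\right)^{2} = \left(4 \left(- \frac{1}{3} + \frac{3}{2}\right)\right)^{2} = \left(4 \cdot \frac{7}{6}\right)^{2} = \left(\frac{14}{3}\right)^{2} = \frac{196}{9} \approx 21.778$)
$a^{3} = \left(\frac{196}{9}\right)^{3} = \frac{7529536}{729}$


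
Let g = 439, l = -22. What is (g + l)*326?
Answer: 135942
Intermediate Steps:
(g + l)*326 = (439 - 22)*326 = 417*326 = 135942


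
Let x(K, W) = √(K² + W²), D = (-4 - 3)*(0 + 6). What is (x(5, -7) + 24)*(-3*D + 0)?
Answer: 3024 + 126*√74 ≈ 4107.9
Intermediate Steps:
D = -42 (D = -7*6 = -42)
(x(5, -7) + 24)*(-3*D + 0) = (√(5² + (-7)²) + 24)*(-3*(-42) + 0) = (√(25 + 49) + 24)*(126 + 0) = (√74 + 24)*126 = (24 + √74)*126 = 3024 + 126*√74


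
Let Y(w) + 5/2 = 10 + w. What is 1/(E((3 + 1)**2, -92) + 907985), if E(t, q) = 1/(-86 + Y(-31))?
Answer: 219/198848713 ≈ 1.1013e-6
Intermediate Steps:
Y(w) = 15/2 + w (Y(w) = -5/2 + (10 + w) = 15/2 + w)
E(t, q) = -2/219 (E(t, q) = 1/(-86 + (15/2 - 31)) = 1/(-86 - 47/2) = 1/(-219/2) = -2/219)
1/(E((3 + 1)**2, -92) + 907985) = 1/(-2/219 + 907985) = 1/(198848713/219) = 219/198848713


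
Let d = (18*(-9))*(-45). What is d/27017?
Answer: 7290/27017 ≈ 0.26983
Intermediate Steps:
d = 7290 (d = -162*(-45) = 7290)
d/27017 = 7290/27017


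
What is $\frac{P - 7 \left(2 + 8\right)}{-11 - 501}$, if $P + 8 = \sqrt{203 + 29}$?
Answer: $\frac{39}{256} - \frac{\sqrt{58}}{256} \approx 0.12259$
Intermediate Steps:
$P = -8 + 2 \sqrt{58}$ ($P = -8 + \sqrt{203 + 29} = -8 + \sqrt{232} = -8 + 2 \sqrt{58} \approx 7.2315$)
$\frac{P - 7 \left(2 + 8\right)}{-11 - 501} = \frac{\left(-8 + 2 \sqrt{58}\right) - 7 \left(2 + 8\right)}{-11 - 501} = \frac{\left(-8 + 2 \sqrt{58}\right) - 70}{-512} = \left(\left(-8 + 2 \sqrt{58}\right) - 70\right) \left(- \frac{1}{512}\right) = \left(-78 + 2 \sqrt{58}\right) \left(- \frac{1}{512}\right) = \frac{39}{256} - \frac{\sqrt{58}}{256}$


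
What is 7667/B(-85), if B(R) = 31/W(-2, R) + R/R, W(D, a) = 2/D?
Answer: -7667/30 ≈ -255.57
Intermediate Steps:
B(R) = -30 (B(R) = 31/((2/(-2))) + R/R = 31/((2*(-½))) + 1 = 31/(-1) + 1 = 31*(-1) + 1 = -31 + 1 = -30)
7667/B(-85) = 7667/(-30) = 7667*(-1/30) = -7667/30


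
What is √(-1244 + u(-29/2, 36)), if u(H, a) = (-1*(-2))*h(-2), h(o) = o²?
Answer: 2*I*√309 ≈ 35.157*I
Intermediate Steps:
u(H, a) = 8 (u(H, a) = -1*(-2)*(-2)² = 2*4 = 8)
√(-1244 + u(-29/2, 36)) = √(-1244 + 8) = √(-1236) = 2*I*√309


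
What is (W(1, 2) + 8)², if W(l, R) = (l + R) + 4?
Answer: 225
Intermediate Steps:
W(l, R) = 4 + R + l (W(l, R) = (R + l) + 4 = 4 + R + l)
(W(1, 2) + 8)² = ((4 + 2 + 1) + 8)² = (7 + 8)² = 15² = 225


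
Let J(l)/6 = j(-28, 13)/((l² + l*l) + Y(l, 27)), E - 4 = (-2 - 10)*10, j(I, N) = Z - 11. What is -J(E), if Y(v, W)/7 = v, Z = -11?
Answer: 11/2175 ≈ 0.0050575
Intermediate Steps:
j(I, N) = -22 (j(I, N) = -11 - 11 = -22)
Y(v, W) = 7*v
E = -116 (E = 4 + (-2 - 10)*10 = 4 - 12*10 = 4 - 120 = -116)
J(l) = -132/(2*l² + 7*l) (J(l) = 6*(-22/((l² + l*l) + 7*l)) = 6*(-22/((l² + l²) + 7*l)) = 6*(-22/(2*l² + 7*l)) = -132/(2*l² + 7*l))
-J(E) = -(-132)/((-116)*(7 + 2*(-116))) = -(-132)*(-1)/(116*(7 - 232)) = -(-132)*(-1)/(116*(-225)) = -(-132)*(-1)*(-1)/(116*225) = -1*(-11/2175) = 11/2175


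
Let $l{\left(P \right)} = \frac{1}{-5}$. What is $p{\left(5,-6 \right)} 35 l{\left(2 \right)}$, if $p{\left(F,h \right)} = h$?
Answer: $42$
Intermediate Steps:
$l{\left(P \right)} = - \frac{1}{5}$
$p{\left(5,-6 \right)} 35 l{\left(2 \right)} = \left(-6\right) 35 \left(- \frac{1}{5}\right) = \left(-210\right) \left(- \frac{1}{5}\right) = 42$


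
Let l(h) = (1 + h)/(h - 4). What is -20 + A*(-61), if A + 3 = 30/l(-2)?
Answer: -10817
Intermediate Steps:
l(h) = (1 + h)/(-4 + h)
A = 177 (A = -3 + 30/(((1 - 2)/(-4 - 2))) = -3 + 30/((-1/(-6))) = -3 + 30/((-1/6*(-1))) = -3 + 30/(1/6) = -3 + 30*6 = -3 + 180 = 177)
-20 + A*(-61) = -20 + 177*(-61) = -20 - 10797 = -10817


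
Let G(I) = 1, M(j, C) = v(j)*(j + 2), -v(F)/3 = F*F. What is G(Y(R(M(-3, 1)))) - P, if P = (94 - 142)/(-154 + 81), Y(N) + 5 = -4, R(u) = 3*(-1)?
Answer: 25/73 ≈ 0.34247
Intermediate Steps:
v(F) = -3*F² (v(F) = -3*F*F = -3*F²)
M(j, C) = -3*j²*(2 + j) (M(j, C) = (-3*j²)*(j + 2) = (-3*j²)*(2 + j) = -3*j²*(2 + j))
R(u) = -3
Y(N) = -9 (Y(N) = -5 - 4 = -9)
P = 48/73 (P = -48/(-73) = -48*(-1/73) = 48/73 ≈ 0.65753)
G(Y(R(M(-3, 1)))) - P = 1 - 1*48/73 = 1 - 48/73 = 25/73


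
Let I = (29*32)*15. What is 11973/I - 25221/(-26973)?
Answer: 74891561/41718240 ≈ 1.7952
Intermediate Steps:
I = 13920 (I = 928*15 = 13920)
11973/I - 25221/(-26973) = 11973/13920 - 25221/(-26973) = 11973*(1/13920) - 25221*(-1/26973) = 3991/4640 + 8407/8991 = 74891561/41718240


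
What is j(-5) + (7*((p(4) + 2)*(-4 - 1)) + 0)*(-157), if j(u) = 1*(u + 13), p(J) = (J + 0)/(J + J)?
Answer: 27491/2 ≈ 13746.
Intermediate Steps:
p(J) = ½ (p(J) = J/((2*J)) = J*(1/(2*J)) = ½)
j(u) = 13 + u (j(u) = 1*(13 + u) = 13 + u)
j(-5) + (7*((p(4) + 2)*(-4 - 1)) + 0)*(-157) = (13 - 5) + (7*((½ + 2)*(-4 - 1)) + 0)*(-157) = 8 + (7*((5/2)*(-5)) + 0)*(-157) = 8 + (7*(-25/2) + 0)*(-157) = 8 + (-175/2 + 0)*(-157) = 8 - 175/2*(-157) = 8 + 27475/2 = 27491/2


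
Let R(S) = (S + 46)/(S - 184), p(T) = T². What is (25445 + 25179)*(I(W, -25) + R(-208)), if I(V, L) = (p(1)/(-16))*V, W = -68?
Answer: 1652512/7 ≈ 2.3607e+5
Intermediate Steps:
R(S) = (46 + S)/(-184 + S)
I(V, L) = -V/16 (I(V, L) = (1²/(-16))*V = (1*(-1/16))*V = -V/16)
(25445 + 25179)*(I(W, -25) + R(-208)) = (25445 + 25179)*(-1/16*(-68) + (46 - 208)/(-184 - 208)) = 50624*(17/4 - 162/(-392)) = 50624*(17/4 - 1/392*(-162)) = 50624*(17/4 + 81/196) = 50624*(457/98) = 1652512/7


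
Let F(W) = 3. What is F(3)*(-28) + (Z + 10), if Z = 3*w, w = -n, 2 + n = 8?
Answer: -92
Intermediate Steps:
n = 6 (n = -2 + 8 = 6)
w = -6 (w = -1*6 = -6)
Z = -18 (Z = 3*(-6) = -18)
F(3)*(-28) + (Z + 10) = 3*(-28) + (-18 + 10) = -84 - 8 = -92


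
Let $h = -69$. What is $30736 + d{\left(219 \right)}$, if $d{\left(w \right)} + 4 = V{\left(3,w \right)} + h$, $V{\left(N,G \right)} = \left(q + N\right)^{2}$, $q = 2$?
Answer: $30688$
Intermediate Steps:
$V{\left(N,G \right)} = \left(2 + N\right)^{2}$
$d{\left(w \right)} = -48$ ($d{\left(w \right)} = -4 - \left(69 - \left(2 + 3\right)^{2}\right) = -4 - \left(69 - 5^{2}\right) = -4 + \left(25 - 69\right) = -4 - 44 = -48$)
$30736 + d{\left(219 \right)} = 30736 - 48 = 30688$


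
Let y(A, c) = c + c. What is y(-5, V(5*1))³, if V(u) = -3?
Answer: -216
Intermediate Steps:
y(A, c) = 2*c
y(-5, V(5*1))³ = (2*(-3))³ = (-6)³ = -216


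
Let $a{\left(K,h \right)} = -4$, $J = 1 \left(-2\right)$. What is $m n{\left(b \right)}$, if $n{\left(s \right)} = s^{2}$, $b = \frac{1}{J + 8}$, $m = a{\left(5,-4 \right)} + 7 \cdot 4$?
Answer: $\frac{2}{3} \approx 0.66667$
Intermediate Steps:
$J = -2$
$m = 24$ ($m = -4 + 7 \cdot 4 = -4 + 28 = 24$)
$b = \frac{1}{6}$ ($b = \frac{1}{-2 + 8} = \frac{1}{6} \approx 0.16667$)
$m n{\left(b \right)} = \frac{24}{36} = 24 \cdot \frac{1}{36} = \frac{2}{3}$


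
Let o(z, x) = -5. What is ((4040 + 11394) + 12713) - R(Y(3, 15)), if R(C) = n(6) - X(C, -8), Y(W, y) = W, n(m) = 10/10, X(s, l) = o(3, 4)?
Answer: 28141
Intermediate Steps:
X(s, l) = -5
n(m) = 1 (n(m) = 10*(⅒) = 1)
R(C) = 6 (R(C) = 1 - 1*(-5) = 1 + 5 = 6)
((4040 + 11394) + 12713) - R(Y(3, 15)) = ((4040 + 11394) + 12713) - 1*6 = (15434 + 12713) - 6 = 28147 - 6 = 28141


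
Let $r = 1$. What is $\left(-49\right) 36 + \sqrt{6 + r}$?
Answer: $-1764 + \sqrt{7} \approx -1761.4$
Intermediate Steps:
$\left(-49\right) 36 + \sqrt{6 + r} = \left(-49\right) 36 + \sqrt{6 + 1} = -1764 + \sqrt{7}$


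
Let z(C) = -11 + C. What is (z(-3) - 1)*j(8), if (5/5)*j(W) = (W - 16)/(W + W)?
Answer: 15/2 ≈ 7.5000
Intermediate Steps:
j(W) = (-16 + W)/(2*W) (j(W) = (W - 16)/(W + W) = (-16 + W)/((2*W)) = (-16 + W)*(1/(2*W)) = (-16 + W)/(2*W))
(z(-3) - 1)*j(8) = ((-11 - 3) - 1)*((½)*(-16 + 8)/8) = (-14 - 1)*((½)*(⅛)*(-8)) = -15*(-½) = 15/2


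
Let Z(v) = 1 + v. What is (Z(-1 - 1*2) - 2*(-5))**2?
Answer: 64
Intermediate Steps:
(Z(-1 - 1*2) - 2*(-5))**2 = ((1 + (-1 - 1*2)) - 2*(-5))**2 = ((1 + (-1 - 2)) + 10)**2 = ((1 - 3) + 10)**2 = (-2 + 10)**2 = 8**2 = 64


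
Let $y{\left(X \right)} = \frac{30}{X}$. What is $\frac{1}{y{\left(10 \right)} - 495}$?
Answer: $- \frac{1}{492} \approx -0.0020325$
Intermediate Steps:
$\frac{1}{y{\left(10 \right)} - 495} = \frac{1}{\frac{30}{10} - 495} = \frac{1}{30 \cdot \frac{1}{10} - 495} = \frac{1}{3 - 495} = \frac{1}{-492} = - \frac{1}{492}$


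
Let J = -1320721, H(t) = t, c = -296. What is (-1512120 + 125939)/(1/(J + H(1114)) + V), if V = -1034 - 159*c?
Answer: -1829214150867/60741510209 ≈ -30.115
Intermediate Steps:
V = 46030 (V = -1034 - 159*(-296) = -1034 + 47064 = 46030)
(-1512120 + 125939)/(1/(J + H(1114)) + V) = (-1512120 + 125939)/(1/(-1320721 + 1114) + 46030) = -1386181/(1/(-1319607) + 46030) = -1386181/(-1/1319607 + 46030) = -1386181/60741510209/1319607 = -1386181*1319607/60741510209 = -1829214150867/60741510209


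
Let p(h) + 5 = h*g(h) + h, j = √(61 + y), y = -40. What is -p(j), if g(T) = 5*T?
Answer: -100 - √21 ≈ -104.58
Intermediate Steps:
j = √21 (j = √(61 - 40) = √21 ≈ 4.5826)
p(h) = -5 + h + 5*h² (p(h) = -5 + (h*(5*h) + h) = -5 + (5*h² + h) = -5 + (h + 5*h²) = -5 + h + 5*h²)
-p(j) = -(-5 + √21 + 5*(√21)²) = -(-5 + √21 + 5*21) = -(-5 + √21 + 105) = -(100 + √21) = -100 - √21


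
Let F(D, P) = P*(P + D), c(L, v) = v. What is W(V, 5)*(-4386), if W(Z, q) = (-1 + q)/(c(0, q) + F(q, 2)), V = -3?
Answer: -17544/19 ≈ -923.37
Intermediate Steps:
F(D, P) = P*(D + P)
W(Z, q) = (-1 + q)/(4 + 3*q) (W(Z, q) = (-1 + q)/(q + 2*(q + 2)) = (-1 + q)/(q + 2*(2 + q)) = (-1 + q)/(q + (4 + 2*q)) = (-1 + q)/(4 + 3*q))
W(V, 5)*(-4386) = ((-1 + 5)/(4 + 3*5))*(-4386) = (4/(4 + 15))*(-4386) = (4/19)*(-4386) = -17544/19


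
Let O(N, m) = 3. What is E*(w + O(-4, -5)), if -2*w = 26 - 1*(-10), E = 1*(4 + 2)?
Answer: -90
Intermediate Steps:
E = 6 (E = 1*6 = 6)
w = -18 (w = -(26 - 1*(-10))/2 = -(26 + 10)/2 = -½*36 = -18)
E*(w + O(-4, -5)) = 6*(-18 + 3) = 6*(-15) = -90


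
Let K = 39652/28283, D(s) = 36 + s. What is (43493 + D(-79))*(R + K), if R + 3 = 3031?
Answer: 3722821027200/28283 ≈ 1.3163e+8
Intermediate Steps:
R = 3028 (R = -3 + 3031 = 3028)
K = 39652/28283 (K = 39652*(1/28283) = 39652/28283 ≈ 1.4020)
(43493 + D(-79))*(R + K) = (43493 + (36 - 79))*(3028 + 39652/28283) = (43493 - 43)*(85680576/28283) = 43450*(85680576/28283) = 3722821027200/28283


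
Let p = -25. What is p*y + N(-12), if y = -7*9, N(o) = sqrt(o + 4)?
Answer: 1575 + 2*I*sqrt(2) ≈ 1575.0 + 2.8284*I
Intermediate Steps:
N(o) = sqrt(4 + o)
y = -63
p*y + N(-12) = -25*(-63) + sqrt(4 - 12) = 1575 + sqrt(-8) = 1575 + 2*I*sqrt(2)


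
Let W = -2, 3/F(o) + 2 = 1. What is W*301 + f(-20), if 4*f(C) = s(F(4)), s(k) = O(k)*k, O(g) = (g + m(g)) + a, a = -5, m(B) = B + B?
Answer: -1183/2 ≈ -591.50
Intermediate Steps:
m(B) = 2*B
O(g) = -5 + 3*g (O(g) = (g + 2*g) - 5 = 3*g - 5 = -5 + 3*g)
F(o) = -3 (F(o) = 3/(-2 + 1) = 3/(-1) = 3*(-1) = -3)
s(k) = k*(-5 + 3*k) (s(k) = (-5 + 3*k)*k = k*(-5 + 3*k))
f(C) = 21/2 (f(C) = (-3*(-5 + 3*(-3)))/4 = (-3*(-5 - 9))/4 = (-3*(-14))/4 = (1/4)*42 = 21/2)
W*301 + f(-20) = -2*301 + 21/2 = -602 + 21/2 = -1183/2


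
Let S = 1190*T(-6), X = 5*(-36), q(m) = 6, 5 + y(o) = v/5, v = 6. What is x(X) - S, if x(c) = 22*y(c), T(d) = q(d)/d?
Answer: 5532/5 ≈ 1106.4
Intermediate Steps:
y(o) = -19/5 (y(o) = -5 + 6/5 = -19/5)
T(d) = 6/d
X = -180
x(c) = -418/5 (x(c) = 22*(-19/5) = -418/5)
S = -1190 (S = 1190*(6/(-6)) = 1190*(6*(-⅙)) = 1190*(-1) = -1190)
x(X) - S = -418/5 - 1*(-1190) = -418/5 + 1190 = 5532/5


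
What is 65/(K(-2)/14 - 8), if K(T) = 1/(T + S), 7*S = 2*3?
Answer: -1040/129 ≈ -8.0620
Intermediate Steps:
S = 6/7 (S = (2*3)/7 = (1/7)*6 = 6/7 ≈ 0.85714)
K(T) = 1/(6/7 + T) (K(T) = 1/(T + 6/7) = 1/(6/7 + T))
65/(K(-2)/14 - 8) = 65/((7/(6 + 7*(-2)))/14 - 8) = 65/((7/(6 - 14))/14 - 8) = 65/((7/(-8))/14 - 8) = 65/((7*(-1/8))/14 - 8) = 65/((1/14)*(-7/8) - 8) = 65/(-1/16 - 8) = 65/(-129/16) = 65*(-16/129) = -1040/129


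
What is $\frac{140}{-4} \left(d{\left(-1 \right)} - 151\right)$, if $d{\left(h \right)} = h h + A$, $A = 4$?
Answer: $5110$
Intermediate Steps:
$d{\left(h \right)} = 4 + h^{2}$ ($d{\left(h \right)} = h h + 4 = h^{2} + 4 = 4 + h^{2}$)
$\frac{140}{-4} \left(d{\left(-1 \right)} - 151\right) = \frac{140}{-4} \left(\left(4 + \left(-1\right)^{2}\right) - 151\right) = 140 \left(- \frac{1}{4}\right) \left(\left(4 + 1\right) - 151\right) = - 35 \left(5 - 151\right) = \left(-35\right) \left(-146\right) = 5110$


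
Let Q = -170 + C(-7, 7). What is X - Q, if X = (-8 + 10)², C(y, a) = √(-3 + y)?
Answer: 174 - I*√10 ≈ 174.0 - 3.1623*I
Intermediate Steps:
Q = -170 + I*√10 (Q = -170 + √(-3 - 7) = -170 + √(-10) = -170 + I*√10 ≈ -170.0 + 3.1623*I)
X = 4 (X = 2² = 4)
X - Q = 4 - (-170 + I*√10) = 4 + (170 - I*√10) = 174 - I*√10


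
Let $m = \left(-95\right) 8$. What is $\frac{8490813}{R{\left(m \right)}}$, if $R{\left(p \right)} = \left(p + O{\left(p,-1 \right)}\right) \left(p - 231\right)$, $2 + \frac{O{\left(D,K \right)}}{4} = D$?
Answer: $\frac{8490813}{3773728} \approx 2.25$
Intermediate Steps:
$O{\left(D,K \right)} = -8 + 4 D$
$m = -760$
$R{\left(p \right)} = \left(-231 + p\right) \left(-8 + 5 p\right)$ ($R{\left(p \right)} = \left(p + \left(-8 + 4 p\right)\right) \left(p - 231\right) = \left(-8 + 5 p\right) \left(-231 + p\right) = \left(-231 + p\right) \left(-8 + 5 p\right)$)
$\frac{8490813}{R{\left(m \right)}} = \frac{8490813}{1848 - -883880 + 5 \left(-760\right)^{2}} = \frac{8490813}{1848 + 883880 + 5 \cdot 577600} = \frac{8490813}{1848 + 883880 + 2888000} = \frac{8490813}{3773728}$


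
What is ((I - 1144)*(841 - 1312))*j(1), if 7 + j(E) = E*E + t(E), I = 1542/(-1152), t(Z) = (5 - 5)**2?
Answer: -103575255/32 ≈ -3.2367e+6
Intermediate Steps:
t(Z) = 0 (t(Z) = 0**2 = 0)
I = -257/192 (I = 1542*(-1/1152) = -257/192 ≈ -1.3385)
j(E) = -7 + E**2 (j(E) = -7 + (E*E + 0) = -7 + (E**2 + 0) = -7 + E**2)
((I - 1144)*(841 - 1312))*j(1) = ((-257/192 - 1144)*(841 - 1312))*(-7 + 1**2) = (-219905/192*(-471))*(-7 + 1) = (34525085/64)*(-6) = -103575255/32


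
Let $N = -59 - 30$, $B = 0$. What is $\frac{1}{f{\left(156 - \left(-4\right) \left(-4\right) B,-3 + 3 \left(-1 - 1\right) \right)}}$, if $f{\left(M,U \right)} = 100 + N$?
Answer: $\frac{1}{11} \approx 0.090909$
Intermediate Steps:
$N = -89$
$f{\left(M,U \right)} = 11$ ($f{\left(M,U \right)} = 100 - 89 = 11$)
$\frac{1}{f{\left(156 - \left(-4\right) \left(-4\right) B,-3 + 3 \left(-1 - 1\right) \right)}} = \frac{1}{11}$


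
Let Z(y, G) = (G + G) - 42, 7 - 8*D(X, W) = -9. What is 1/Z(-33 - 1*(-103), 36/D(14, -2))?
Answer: -1/6 ≈ -0.16667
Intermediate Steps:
D(X, W) = 2 (D(X, W) = 7/8 - 1/8*(-9) = 7/8 + 9/8 = 2)
Z(y, G) = -42 + 2*G (Z(y, G) = 2*G - 42 = -42 + 2*G)
1/Z(-33 - 1*(-103), 36/D(14, -2)) = 1/(-42 + 2*(36/2)) = 1/(-42 + 2*(36*(1/2))) = 1/(-42 + 2*18) = 1/(-42 + 36) = 1/(-6) = -1/6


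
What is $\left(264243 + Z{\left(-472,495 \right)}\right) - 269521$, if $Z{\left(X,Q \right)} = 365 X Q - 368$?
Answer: $-85284246$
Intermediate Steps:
$Z{\left(X,Q \right)} = -368 + 365 Q X$ ($Z{\left(X,Q \right)} = 365 Q X - 368 = -368 + 365 Q X$)
$\left(264243 + Z{\left(-472,495 \right)}\right) - 269521 = \left(264243 + \left(-368 + 365 \cdot 495 \left(-472\right)\right)\right) - 269521 = \left(264243 - 85278968\right) - 269521 = -85014725 - 269521 = -85284246$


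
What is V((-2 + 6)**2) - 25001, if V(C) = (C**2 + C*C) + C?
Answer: -24473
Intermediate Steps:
V(C) = C + 2*C**2 (V(C) = (C**2 + C**2) + C = 2*C**2 + C = C + 2*C**2)
V((-2 + 6)**2) - 25001 = (-2 + 6)**2*(1 + 2*(-2 + 6)**2) - 25001 = 4**2*(1 + 2*4**2) - 25001 = 16*(1 + 2*16) - 25001 = 16*(1 + 32) - 25001 = 16*33 - 25001 = 528 - 25001 = -24473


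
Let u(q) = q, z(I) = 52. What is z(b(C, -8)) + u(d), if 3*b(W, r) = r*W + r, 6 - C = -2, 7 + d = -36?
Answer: 9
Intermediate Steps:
d = -43 (d = -7 - 36 = -43)
C = 8 (C = 6 - 1*(-2) = 6 + 2 = 8)
b(W, r) = r/3 + W*r/3 (b(W, r) = (r*W + r)/3 = (W*r + r)/3 = (r + W*r)/3 = r/3 + W*r/3)
z(b(C, -8)) + u(d) = 52 - 43 = 9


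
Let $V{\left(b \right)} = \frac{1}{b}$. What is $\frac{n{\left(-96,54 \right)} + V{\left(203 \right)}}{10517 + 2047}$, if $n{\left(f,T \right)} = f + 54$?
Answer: $- \frac{8525}{2550492} \approx -0.0033425$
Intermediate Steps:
$n{\left(f,T \right)} = 54 + f$
$\frac{n{\left(-96,54 \right)} + V{\left(203 \right)}}{10517 + 2047} = \frac{\left(54 - 96\right) + \frac{1}{203}}{10517 + 2047} = \frac{-42 + \frac{1}{203}}{12564} = \left(- \frac{8525}{203}\right) \frac{1}{12564} = - \frac{8525}{2550492}$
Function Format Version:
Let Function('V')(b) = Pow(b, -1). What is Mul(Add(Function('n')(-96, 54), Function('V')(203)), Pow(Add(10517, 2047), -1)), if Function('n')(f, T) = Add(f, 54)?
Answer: Rational(-8525, 2550492) ≈ -0.0033425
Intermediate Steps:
Function('n')(f, T) = Add(54, f)
Mul(Add(Function('n')(-96, 54), Function('V')(203)), Pow(Add(10517, 2047), -1)) = Mul(Add(Add(54, -96), Pow(203, -1)), Pow(Add(10517, 2047), -1)) = Mul(Add(-42, Rational(1, 203)), Pow(12564, -1)) = Mul(Rational(-8525, 203), Rational(1, 12564)) = Rational(-8525, 2550492)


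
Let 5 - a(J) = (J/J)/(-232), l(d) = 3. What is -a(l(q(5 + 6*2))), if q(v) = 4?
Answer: -1161/232 ≈ -5.0043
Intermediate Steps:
a(J) = 1161/232 (a(J) = 5 - J/J/(-232) = 5 - (-1)/232 = 5 - 1*(-1/232) = 5 + 1/232 = 1161/232)
-a(l(q(5 + 6*2))) = -1*1161/232 = -1161/232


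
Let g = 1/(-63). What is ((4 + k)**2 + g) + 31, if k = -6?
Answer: 2204/63 ≈ 34.984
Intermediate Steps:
g = -1/63 ≈ -0.015873
((4 + k)**2 + g) + 31 = ((4 - 6)**2 - 1/63) + 31 = ((-2)**2 - 1/63) + 31 = (4 - 1/63) + 31 = 251/63 + 31 = 2204/63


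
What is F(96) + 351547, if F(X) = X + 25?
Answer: 351668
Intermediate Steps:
F(X) = 25 + X
F(96) + 351547 = (25 + 96) + 351547 = 121 + 351547 = 351668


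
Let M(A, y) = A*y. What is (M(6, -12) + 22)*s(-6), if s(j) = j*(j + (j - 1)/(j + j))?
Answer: -1625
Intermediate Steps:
s(j) = j*(j + (-1 + j)/(2*j)) (s(j) = j*(j + (-1 + j)/((2*j))) = j*(j + (-1 + j)*(1/(2*j))) = j*(j + (-1 + j)/(2*j)))
(M(6, -12) + 22)*s(-6) = (6*(-12) + 22)*(-½ + (-6)² + (½)*(-6)) = (-72 + 22)*(-½ + 36 - 3) = -50*65/2 = -1625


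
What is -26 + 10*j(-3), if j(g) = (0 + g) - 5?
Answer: -106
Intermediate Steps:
j(g) = -5 + g (j(g) = g - 5 = -5 + g)
-26 + 10*j(-3) = -26 + 10*(-5 - 3) = -26 + 10*(-8) = -26 - 80 = -106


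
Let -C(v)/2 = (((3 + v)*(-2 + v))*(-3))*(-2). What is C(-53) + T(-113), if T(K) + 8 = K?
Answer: -33121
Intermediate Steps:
T(K) = -8 + K
C(v) = -12*(-2 + v)*(3 + v) (C(v) = -2*((3 + v)*(-2 + v))*(-3)*(-2) = -2*((-2 + v)*(3 + v))*(-3)*(-2) = -2*(-3*(-2 + v)*(3 + v))*(-2) = -12*(-2 + v)*(3 + v))
C(-53) + T(-113) = (72 - 12*(-53) - 12*(-53)²) + (-8 - 113) = (72 + 636 - 12*2809) - 121 = (72 + 636 - 33708) - 121 = -33000 - 121 = -33121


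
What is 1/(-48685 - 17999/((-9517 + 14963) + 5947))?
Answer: -11393/554686204 ≈ -2.0540e-5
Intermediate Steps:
1/(-48685 - 17999/((-9517 + 14963) + 5947)) = 1/(-48685 - 17999/(5446 + 5947)) = 1/(-48685 - 17999/11393) = 1/(-554686204/11393) = -11393/554686204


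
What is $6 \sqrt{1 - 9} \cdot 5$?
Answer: $60 i \sqrt{2} \approx 84.853 i$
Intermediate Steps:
$6 \sqrt{1 - 9} \cdot 5 = 6 \sqrt{-8} \cdot 5 = 6 \cdot 2 i \sqrt{2} \cdot 5 = 12 i \sqrt{2} \cdot 5 = 60 i \sqrt{2}$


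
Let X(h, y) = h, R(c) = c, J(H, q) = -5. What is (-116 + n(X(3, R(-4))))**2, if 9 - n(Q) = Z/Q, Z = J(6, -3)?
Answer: 99856/9 ≈ 11095.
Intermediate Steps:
Z = -5
n(Q) = 9 + 5/Q (n(Q) = 9 - (-5)/Q = 9 + 5/Q)
(-116 + n(X(3, R(-4))))**2 = (-116 + (9 + 5/3))**2 = (-116 + 32/3)**2 = (-316/3)**2 = 99856/9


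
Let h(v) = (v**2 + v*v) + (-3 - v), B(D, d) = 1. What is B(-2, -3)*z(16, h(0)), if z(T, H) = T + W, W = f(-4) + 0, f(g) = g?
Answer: 12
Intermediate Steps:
W = -4 (W = -4 + 0 = -4)
h(v) = -3 - v + 2*v**2 (h(v) = (v**2 + v**2) + (-3 - v) = 2*v**2 + (-3 - v) = -3 - v + 2*v**2)
z(T, H) = -4 + T (z(T, H) = T - 4 = -4 + T)
B(-2, -3)*z(16, h(0)) = 1*(-4 + 16) = 1*12 = 12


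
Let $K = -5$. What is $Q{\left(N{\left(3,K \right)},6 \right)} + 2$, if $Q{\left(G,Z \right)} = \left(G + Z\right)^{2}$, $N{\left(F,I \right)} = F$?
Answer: $83$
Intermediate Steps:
$Q{\left(N{\left(3,K \right)},6 \right)} + 2 = \left(3 + 6\right)^{2} + 2 = 9^{2} + 2 = 81 + 2 = 83$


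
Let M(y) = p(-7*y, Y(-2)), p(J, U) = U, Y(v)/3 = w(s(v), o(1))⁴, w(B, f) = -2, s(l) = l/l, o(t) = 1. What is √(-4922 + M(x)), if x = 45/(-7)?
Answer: I*√4874 ≈ 69.814*I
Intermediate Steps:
s(l) = 1
x = -45/7 (x = 45*(-⅐) = -45/7 ≈ -6.4286)
Y(v) = 48 (Y(v) = 3*(-2)⁴ = 3*16 = 48)
M(y) = 48
√(-4922 + M(x)) = √(-4922 + 48) = √(-4874) = I*√4874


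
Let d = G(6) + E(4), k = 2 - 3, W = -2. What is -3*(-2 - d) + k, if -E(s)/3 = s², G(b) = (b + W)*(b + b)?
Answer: 5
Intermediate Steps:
G(b) = 2*b*(-2 + b) (G(b) = (b - 2)*(b + b) = (-2 + b)*(2*b) = 2*b*(-2 + b))
k = -1
E(s) = -3*s²
d = 0 (d = 2*6*(-2 + 6) - 3*4² = 2*6*4 - 3*16 = 48 - 48 = 0)
-3*(-2 - d) + k = -3*(-2 - 1*0) - 1 = -3*(-2 + 0) - 1 = -3*(-2) - 1 = 6 - 1 = 5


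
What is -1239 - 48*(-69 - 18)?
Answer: 2937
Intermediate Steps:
-1239 - 48*(-69 - 18) = -1239 - 48*(-87) = -1239 - 1*(-4176) = -1239 + 4176 = 2937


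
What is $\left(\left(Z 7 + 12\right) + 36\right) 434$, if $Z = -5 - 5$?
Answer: $-9548$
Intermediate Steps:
$Z = -10$
$\left(\left(Z 7 + 12\right) + 36\right) 434 = \left(\left(\left(-10\right) 7 + 12\right) + 36\right) 434 = \left(\left(-70 + 12\right) + 36\right) 434 = \left(-58 + 36\right) 434 = \left(-22\right) 434 = -9548$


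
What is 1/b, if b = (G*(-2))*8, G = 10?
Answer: -1/160 ≈ -0.0062500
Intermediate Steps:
b = -160 (b = (10*(-2))*8 = -20*8 = -160)
1/b = 1/(-160) = -1/160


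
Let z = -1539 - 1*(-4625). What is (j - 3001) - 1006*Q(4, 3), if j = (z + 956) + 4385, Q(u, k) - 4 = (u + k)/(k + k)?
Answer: 685/3 ≈ 228.33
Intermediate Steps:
Q(u, k) = 4 + (k + u)/(2*k) (Q(u, k) = 4 + (u + k)/(k + k) = 4 + (k + u)/((2*k)) = 4 + (k + u)*(1/(2*k)) = 4 + (k + u)/(2*k))
z = 3086 (z = -1539 + 4625 = 3086)
j = 8427 (j = (3086 + 956) + 4385 = 4042 + 4385 = 8427)
(j - 3001) - 1006*Q(4, 3) = (8427 - 3001) - 503*(4 + 9*3)/3 = 5426 - 503*(4 + 27)/3 = 5426 - 503*31/3 = 5426 - 1006*31/6 = 5426 - 15593/3 = 685/3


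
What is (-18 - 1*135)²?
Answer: 23409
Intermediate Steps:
(-18 - 1*135)² = (-18 - 135)² = (-153)² = 23409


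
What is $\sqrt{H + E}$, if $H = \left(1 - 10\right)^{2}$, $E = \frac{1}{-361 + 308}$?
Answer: $\frac{2 \sqrt{56869}}{53} \approx 8.9989$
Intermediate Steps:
$E = - \frac{1}{53}$ ($E = \frac{1}{-53} = - \frac{1}{53} \approx -0.018868$)
$H = 81$ ($H = \left(-9\right)^{2} = 81$)
$\sqrt{H + E} = \sqrt{81 - \frac{1}{53}} = \sqrt{\frac{4292}{53}} = \frac{2 \sqrt{56869}}{53}$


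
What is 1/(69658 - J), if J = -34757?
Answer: 1/104415 ≈ 9.5772e-6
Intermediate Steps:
1/(69658 - J) = 1/(69658 - 1*(-34757)) = 1/(69658 + 34757) = 1/104415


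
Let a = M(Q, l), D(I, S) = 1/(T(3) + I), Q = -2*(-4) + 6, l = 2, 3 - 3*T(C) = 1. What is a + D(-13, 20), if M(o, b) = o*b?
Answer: 1033/37 ≈ 27.919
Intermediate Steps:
T(C) = ⅔ (T(C) = 1 - ⅓*1 = 1 - ⅓ = ⅔)
Q = 14 (Q = 8 + 6 = 14)
M(o, b) = b*o
D(I, S) = 1/(⅔ + I)
a = 28 (a = 2*14 = 28)
a + D(-13, 20) = 28 + 3/(2 + 3*(-13)) = 28 + 3/(2 - 39) = 28 + 3/(-37) = 28 + 3*(-1/37) = 28 - 3/37 = 1033/37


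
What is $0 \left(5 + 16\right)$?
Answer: $0$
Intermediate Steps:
$0 \left(5 + 16\right) = 0 \cdot 21 = 0$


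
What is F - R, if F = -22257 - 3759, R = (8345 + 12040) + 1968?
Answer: -48369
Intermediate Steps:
R = 22353 (R = 20385 + 1968 = 22353)
F = -26016
F - R = -26016 - 1*22353 = -26016 - 22353 = -48369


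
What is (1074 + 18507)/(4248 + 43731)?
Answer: 6527/15993 ≈ 0.40812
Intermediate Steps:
(1074 + 18507)/(4248 + 43731) = 19581/47979 = 19581*(1/47979) = 6527/15993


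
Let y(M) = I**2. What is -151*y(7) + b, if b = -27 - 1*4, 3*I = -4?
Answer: -2695/9 ≈ -299.44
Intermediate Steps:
I = -4/3 (I = (1/3)*(-4) = -4/3 ≈ -1.3333)
b = -31 (b = -27 - 4 = -31)
y(M) = 16/9 (y(M) = (-4/3)**2 = 16/9)
-151*y(7) + b = -151*16/9 - 31 = -2416/9 - 31 = -2695/9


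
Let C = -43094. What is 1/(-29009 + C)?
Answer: -1/72103 ≈ -1.3869e-5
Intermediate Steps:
1/(-29009 + C) = 1/(-29009 - 43094) = 1/(-72103) = -1/72103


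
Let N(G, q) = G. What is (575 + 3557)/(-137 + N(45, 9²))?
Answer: -1033/23 ≈ -44.913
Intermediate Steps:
(575 + 3557)/(-137 + N(45, 9²)) = (575 + 3557)/(-137 + 45) = 4132/(-92) = 4132*(-1/92) = -1033/23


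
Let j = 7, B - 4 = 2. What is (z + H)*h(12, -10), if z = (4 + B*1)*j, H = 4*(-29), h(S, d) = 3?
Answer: -138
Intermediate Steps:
B = 6 (B = 4 + 2 = 6)
H = -116
z = 70 (z = (4 + 6*1)*7 = (4 + 6)*7 = 10*7 = 70)
(z + H)*h(12, -10) = (70 - 116)*3 = -46*3 = -138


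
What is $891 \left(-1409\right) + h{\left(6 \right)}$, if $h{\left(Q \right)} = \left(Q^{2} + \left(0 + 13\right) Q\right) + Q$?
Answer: $-1255299$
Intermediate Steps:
$h{\left(Q \right)} = Q^{2} + 14 Q$ ($h{\left(Q \right)} = \left(Q^{2} + 13 Q\right) + Q = Q^{2} + 14 Q$)
$891 \left(-1409\right) + h{\left(6 \right)} = 891 \left(-1409\right) + 6 \left(14 + 6\right) = -1255419 + 6 \cdot 20 = -1255419 + 120 = -1255299$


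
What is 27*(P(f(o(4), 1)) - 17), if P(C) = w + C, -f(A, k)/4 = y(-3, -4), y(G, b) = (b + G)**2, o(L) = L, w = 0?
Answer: -5751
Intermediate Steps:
y(G, b) = (G + b)**2
f(A, k) = -196 (f(A, k) = -4*(-3 - 4)**2 = -4*(-7)**2 = -4*49 = -196)
P(C) = C (P(C) = 0 + C = C)
27*(P(f(o(4), 1)) - 17) = 27*(-196 - 17) = 27*(-213) = -5751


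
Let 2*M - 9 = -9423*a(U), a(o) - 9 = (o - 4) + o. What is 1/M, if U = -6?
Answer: 1/32985 ≈ 3.0317e-5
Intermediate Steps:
a(o) = 5 + 2*o (a(o) = 9 + ((o - 4) + o) = 9 + ((-4 + o) + o) = 9 + (-4 + 2*o) = 5 + 2*o)
M = 32985 (M = 9/2 + (-9423*(5 + 2*(-6)))/2 = 9/2 + (-9423*(5 - 12))/2 = 9/2 + (-9423*(-7))/2 = 9/2 + (½)*65961 = 9/2 + 65961/2 = 32985)
1/M = 1/32985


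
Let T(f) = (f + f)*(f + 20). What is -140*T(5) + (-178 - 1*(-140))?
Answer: -35038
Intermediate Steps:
T(f) = 2*f*(20 + f) (T(f) = (2*f)*(20 + f) = 2*f*(20 + f))
-140*T(5) + (-178 - 1*(-140)) = -280*5*(20 + 5) + (-178 - 1*(-140)) = -280*5*25 + (-178 + 140) = -140*250 - 38 = -35000 - 38 = -35038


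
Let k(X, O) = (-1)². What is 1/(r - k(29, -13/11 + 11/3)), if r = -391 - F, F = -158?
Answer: -1/234 ≈ -0.0042735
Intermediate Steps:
k(X, O) = 1
r = -233 (r = -391 - 1*(-158) = -391 + 158 = -233)
1/(r - k(29, -13/11 + 11/3)) = 1/(-233 - 1*1) = 1/(-233 - 1) = 1/(-234) = -1/234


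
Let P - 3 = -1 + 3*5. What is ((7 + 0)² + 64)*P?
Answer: 1921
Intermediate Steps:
P = 17 (P = 3 + (-1 + 3*5) = 3 + (-1 + 15) = 3 + 14 = 17)
((7 + 0)² + 64)*P = ((7 + 0)² + 64)*17 = (7² + 64)*17 = (49 + 64)*17 = 113*17 = 1921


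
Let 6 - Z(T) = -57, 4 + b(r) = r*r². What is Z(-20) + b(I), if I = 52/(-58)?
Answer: 1421375/24389 ≈ 58.279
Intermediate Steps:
I = -26/29 (I = 52*(-1/58) = -26/29 ≈ -0.89655)
b(r) = -4 + r³ (b(r) = -4 + r*r² = -4 + r³)
Z(T) = 63 (Z(T) = 6 - 1*(-57) = 6 + 57 = 63)
Z(-20) + b(I) = 63 + (-4 + (-26/29)³) = 63 + (-4 - 17576/24389) = 63 - 115132/24389 = 1421375/24389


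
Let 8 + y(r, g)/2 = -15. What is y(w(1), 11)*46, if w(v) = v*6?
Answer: -2116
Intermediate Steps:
w(v) = 6*v
y(r, g) = -46 (y(r, g) = -16 + 2*(-15) = -16 - 30 = -46)
y(w(1), 11)*46 = -46*46 = -2116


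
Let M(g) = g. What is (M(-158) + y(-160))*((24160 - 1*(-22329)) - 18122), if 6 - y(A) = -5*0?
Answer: -4311784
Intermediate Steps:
y(A) = 6 (y(A) = 6 - (-5)*0 = 6 - 1*0 = 6 + 0 = 6)
(M(-158) + y(-160))*((24160 - 1*(-22329)) - 18122) = (-158 + 6)*((24160 - 1*(-22329)) - 18122) = -152*((24160 + 22329) - 18122) = -152*(46489 - 18122) = -152*28367 = -4311784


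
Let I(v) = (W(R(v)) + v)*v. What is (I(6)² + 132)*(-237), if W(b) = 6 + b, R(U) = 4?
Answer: -2215476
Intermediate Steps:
I(v) = v*(10 + v) (I(v) = ((6 + 4) + v)*v = (10 + v)*v = v*(10 + v))
(I(6)² + 132)*(-237) = ((6*(10 + 6))² + 132)*(-237) = ((6*16)² + 132)*(-237) = (96² + 132)*(-237) = (9216 + 132)*(-237) = 9348*(-237) = -2215476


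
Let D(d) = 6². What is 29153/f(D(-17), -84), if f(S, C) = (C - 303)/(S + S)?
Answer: -233224/43 ≈ -5423.8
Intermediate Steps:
D(d) = 36
f(S, C) = (-303 + C)/(2*S) (f(S, C) = (-303 + C)/((2*S)) = (-303 + C)*(1/(2*S)) = (-303 + C)/(2*S))
29153/f(D(-17), -84) = 29153/(((½)*(-303 - 84)/36)) = 29153/(((½)*(1/36)*(-387))) = 29153/(-43/8) = 29153*(-8/43) = -233224/43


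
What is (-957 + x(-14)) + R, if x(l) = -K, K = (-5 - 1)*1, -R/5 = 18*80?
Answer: -8151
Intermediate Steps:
R = -7200 (R = -90*80 = -5*1440 = -7200)
K = -6 (K = -6*1 = -6)
x(l) = 6 (x(l) = -1*(-6) = 6)
(-957 + x(-14)) + R = (-957 + 6) - 7200 = -951 - 7200 = -8151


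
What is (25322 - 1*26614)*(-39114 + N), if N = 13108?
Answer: 33599752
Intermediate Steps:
(25322 - 1*26614)*(-39114 + N) = (25322 - 1*26614)*(-39114 + 13108) = (25322 - 26614)*(-26006) = -1292*(-26006) = 33599752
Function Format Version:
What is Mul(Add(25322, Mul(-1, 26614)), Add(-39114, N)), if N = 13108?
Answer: 33599752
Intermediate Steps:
Mul(Add(25322, Mul(-1, 26614)), Add(-39114, N)) = Mul(Add(25322, Mul(-1, 26614)), Add(-39114, 13108)) = Mul(Add(25322, -26614), -26006) = Mul(-1292, -26006) = 33599752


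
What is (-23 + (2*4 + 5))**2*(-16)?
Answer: -1600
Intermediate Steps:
(-23 + (2*4 + 5))**2*(-16) = (-23 + (8 + 5))**2*(-16) = (-23 + 13)**2*(-16) = (-10)**2*(-16) = 100*(-16) = -1600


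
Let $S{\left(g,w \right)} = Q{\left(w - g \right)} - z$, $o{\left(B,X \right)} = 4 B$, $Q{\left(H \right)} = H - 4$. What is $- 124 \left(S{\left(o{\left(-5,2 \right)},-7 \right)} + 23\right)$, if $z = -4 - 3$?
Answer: $-4836$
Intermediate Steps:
$Q{\left(H \right)} = -4 + H$
$z = -7$
$S{\left(g,w \right)} = 3 + w - g$ ($S{\left(g,w \right)} = \left(-4 - \left(g - w\right)\right) - -7 = \left(-4 + w - g\right) + 7 = 3 + w - g$)
$- 124 \left(S{\left(o{\left(-5,2 \right)},-7 \right)} + 23\right) = - 124 \left(\left(3 - 7 - 4 \left(-5\right)\right) + 23\right) = - 124 \left(\left(3 - 7 - -20\right) + 23\right) = - 124 \left(\left(3 - 7 + 20\right) + 23\right) = - 124 \left(16 + 23\right) = \left(-124\right) 39 = -4836$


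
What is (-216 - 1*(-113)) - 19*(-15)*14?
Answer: 3887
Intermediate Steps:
(-216 - 1*(-113)) - 19*(-15)*14 = (-216 + 113) + 285*14 = -103 + 3990 = 3887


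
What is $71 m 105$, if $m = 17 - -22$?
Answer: $290745$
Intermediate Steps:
$m = 39$ ($m = 17 + 22 = 39$)
$71 m 105 = 71 \cdot 39 \cdot 105 = 2769 \cdot 105 = 290745$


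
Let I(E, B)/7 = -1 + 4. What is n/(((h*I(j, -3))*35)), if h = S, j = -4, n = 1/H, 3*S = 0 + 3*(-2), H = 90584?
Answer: -1/133158480 ≈ -7.5099e-9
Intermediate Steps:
S = -2 (S = (0 + 3*(-2))/3 = (0 - 6)/3 = (⅓)*(-6) = -2)
n = 1/90584 ≈ 1.1039e-5
I(E, B) = 21 (I(E, B) = 7*(-1 + 4) = 7*3 = 21)
h = -2
n/(((h*I(j, -3))*35)) = 1/(90584*((-2*21*35))) = 1/(90584*((-42*35))) = (1/90584)/(-1470) = (1/90584)*(-1/1470) = -1/133158480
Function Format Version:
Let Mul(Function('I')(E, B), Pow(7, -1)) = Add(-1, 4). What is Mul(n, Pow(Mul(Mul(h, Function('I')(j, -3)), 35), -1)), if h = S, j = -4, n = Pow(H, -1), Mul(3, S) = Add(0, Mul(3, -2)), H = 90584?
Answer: Rational(-1, 133158480) ≈ -7.5099e-9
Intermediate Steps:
S = -2 (S = Mul(Rational(1, 3), Add(0, Mul(3, -2))) = Mul(Rational(1, 3), Add(0, -6)) = Mul(Rational(1, 3), -6) = -2)
n = Rational(1, 90584) (n = Pow(90584, -1) = Rational(1, 90584) ≈ 1.1039e-5)
Function('I')(E, B) = 21 (Function('I')(E, B) = Mul(7, Add(-1, 4)) = Mul(7, 3) = 21)
h = -2
Mul(n, Pow(Mul(Mul(h, Function('I')(j, -3)), 35), -1)) = Mul(Rational(1, 90584), Pow(Mul(Mul(-2, 21), 35), -1)) = Mul(Rational(1, 90584), Pow(Mul(-42, 35), -1)) = Mul(Rational(1, 90584), Pow(-1470, -1)) = Mul(Rational(1, 90584), Rational(-1, 1470)) = Rational(-1, 133158480)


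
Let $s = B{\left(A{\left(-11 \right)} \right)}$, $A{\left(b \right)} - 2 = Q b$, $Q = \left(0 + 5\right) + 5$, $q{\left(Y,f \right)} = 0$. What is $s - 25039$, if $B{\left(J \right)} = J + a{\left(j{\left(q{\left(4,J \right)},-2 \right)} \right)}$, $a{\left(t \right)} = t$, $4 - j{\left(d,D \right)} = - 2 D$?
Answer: $-25147$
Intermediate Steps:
$Q = 10$ ($Q = 5 + 5 = 10$)
$j{\left(d,D \right)} = 4 + 2 D$ ($j{\left(d,D \right)} = 4 - - 2 D = 4 + 2 D$)
$A{\left(b \right)} = 2 + 10 b$
$B{\left(J \right)} = J$ ($B{\left(J \right)} = J + \left(4 + 2 \left(-2\right)\right) = J + \left(4 - 4\right) = J + 0 = J$)
$s = -108$ ($s = 2 + 10 \left(-11\right) = 2 - 110 = -108$)
$s - 25039 = -108 - 25039 = -25147$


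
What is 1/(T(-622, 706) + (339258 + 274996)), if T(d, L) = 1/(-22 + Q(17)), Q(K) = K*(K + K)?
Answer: 556/341525225 ≈ 1.6280e-6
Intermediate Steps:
Q(K) = 2*K² (Q(K) = K*(2*K) = 2*K²)
T(d, L) = 1/556 (T(d, L) = 1/(-22 + 2*17²) = 1/(-22 + 2*289) = 1/(-22 + 578) = 1/556)
1/(T(-622, 706) + (339258 + 274996)) = 1/(1/556 + (339258 + 274996)) = 1/(1/556 + 614254) = 1/(341525225/556) = 556/341525225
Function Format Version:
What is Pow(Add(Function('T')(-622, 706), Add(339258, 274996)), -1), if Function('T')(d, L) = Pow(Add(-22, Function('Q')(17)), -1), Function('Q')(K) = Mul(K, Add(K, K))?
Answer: Rational(556, 341525225) ≈ 1.6280e-6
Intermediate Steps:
Function('Q')(K) = Mul(2, Pow(K, 2)) (Function('Q')(K) = Mul(K, Mul(2, K)) = Mul(2, Pow(K, 2)))
Function('T')(d, L) = Rational(1, 556) (Function('T')(d, L) = Pow(Add(-22, Mul(2, Pow(17, 2))), -1) = Pow(Add(-22, Mul(2, 289)), -1) = Pow(Add(-22, 578), -1) = Pow(556, -1) = Rational(1, 556))
Pow(Add(Function('T')(-622, 706), Add(339258, 274996)), -1) = Pow(Add(Rational(1, 556), Add(339258, 274996)), -1) = Pow(Add(Rational(1, 556), 614254), -1) = Pow(Rational(341525225, 556), -1) = Rational(556, 341525225)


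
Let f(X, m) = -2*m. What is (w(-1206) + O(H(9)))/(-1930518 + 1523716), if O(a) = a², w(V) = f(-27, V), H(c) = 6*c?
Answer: -2664/203401 ≈ -0.013097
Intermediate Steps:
w(V) = -2*V
(w(-1206) + O(H(9)))/(-1930518 + 1523716) = (-2*(-1206) + (6*9)²)/(-1930518 + 1523716) = (2412 + 54²)/(-406802) = (2412 + 2916)*(-1/406802) = 5328*(-1/406802) = -2664/203401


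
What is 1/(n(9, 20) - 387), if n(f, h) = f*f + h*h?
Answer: 1/94 ≈ 0.010638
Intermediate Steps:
n(f, h) = f² + h²
1/(n(9, 20) - 387) = 1/((9² + 20²) - 387) = 1/((81 + 400) - 387) = 1/(481 - 387) = 1/94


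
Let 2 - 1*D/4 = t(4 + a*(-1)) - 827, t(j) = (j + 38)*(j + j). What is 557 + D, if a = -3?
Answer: 1353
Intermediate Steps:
t(j) = 2*j*(38 + j) (t(j) = (38 + j)*(2*j) = 2*j*(38 + j))
D = 796 (D = 8 - 4*(2*(4 - 3*(-1))*(38 + (4 - 3*(-1))) - 827) = 8 - 4*(2*(4 + 3)*(38 + (4 + 3)) - 827) = 8 - 4*(2*7*(38 + 7) - 827) = 8 - 4*(2*7*45 - 827) = 8 - 4*(630 - 827) = 8 - 4*(-197) = 8 + 788 = 796)
557 + D = 557 + 796 = 1353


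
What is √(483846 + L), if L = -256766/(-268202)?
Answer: √8701057671529729/134101 ≈ 695.59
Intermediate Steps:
L = 128383/134101 (L = -256766*(-1/268202) = 128383/134101 ≈ 0.95736)
√(483846 + L) = √(483846 + 128383/134101) = √(64884360829/134101) = √8701057671529729/134101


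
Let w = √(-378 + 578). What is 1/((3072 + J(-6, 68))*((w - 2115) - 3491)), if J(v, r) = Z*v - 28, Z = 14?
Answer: -2803/46512013280 - √2/9302402656 ≈ -6.0416e-8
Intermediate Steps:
w = 10*√2 (w = √200 = 10*√2 ≈ 14.142)
J(v, r) = -28 + 14*v (J(v, r) = 14*v - 28 = -28 + 14*v)
1/((3072 + J(-6, 68))*((w - 2115) - 3491)) = 1/((3072 + (-28 + 14*(-6)))*((10*√2 - 2115) - 3491)) = 1/((3072 + (-28 - 84))*((-2115 + 10*√2) - 3491)) = 1/((3072 - 112)*(-5606 + 10*√2)) = 1/(2960*(-5606 + 10*√2)) = 1/(-16593760 + 29600*√2)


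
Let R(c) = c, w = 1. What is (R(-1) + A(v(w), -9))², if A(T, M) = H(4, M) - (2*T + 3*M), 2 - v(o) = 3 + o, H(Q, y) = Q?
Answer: 1156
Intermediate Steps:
v(o) = -1 - o (v(o) = 2 - (3 + o) = 2 + (-3 - o) = -1 - o)
A(T, M) = 4 - 3*M - 2*T (A(T, M) = 4 - (2*T + 3*M) = 4 + (-3*M - 2*T) = 4 - 3*M - 2*T)
(R(-1) + A(v(w), -9))² = (-1 + (4 - 3*(-9) - 2*(-1 - 1*1)))² = (-1 + (4 + 27 - 2*(-1 - 1)))² = (-1 + (4 + 27 - 2*(-2)))² = (-1 + (4 + 27 + 4))² = (-1 + 35)² = 34² = 1156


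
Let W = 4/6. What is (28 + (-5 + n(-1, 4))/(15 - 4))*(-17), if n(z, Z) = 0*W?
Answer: -5151/11 ≈ -468.27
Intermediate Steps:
W = ⅔ (W = 4*(⅙) = ⅔ ≈ 0.66667)
n(z, Z) = 0 (n(z, Z) = 0*(⅔) = 0)
(28 + (-5 + n(-1, 4))/(15 - 4))*(-17) = (28 + (-5 + 0)/(15 - 4))*(-17) = (28 - 5/11)*(-17) = (303/11)*(-17) = -5151/11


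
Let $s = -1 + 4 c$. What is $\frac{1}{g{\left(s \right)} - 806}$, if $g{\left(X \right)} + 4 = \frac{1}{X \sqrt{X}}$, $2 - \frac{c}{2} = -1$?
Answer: $- \frac{9855270}{7982768699} - \frac{23 \sqrt{23}}{7982768699} \approx -0.0012346$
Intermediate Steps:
$c = 6$ ($c = 4 - -2 = 4 + 2 = 6$)
$s = 23$ ($s = -1 + 4 \cdot 6 = -1 + 24 = 23$)
$g{\left(X \right)} = -4 + \frac{1}{X^{\frac{3}{2}}}$ ($g{\left(X \right)} = -4 + \frac{1}{X \sqrt{X}} = -4 + \frac{1}{X^{\frac{3}{2}}}$)
$\frac{1}{g{\left(s \right)} - 806} = \frac{1}{\left(-4 + \frac{1}{23 \sqrt{23}}\right) - 806} = \frac{1}{\left(-4 + \frac{\sqrt{23}}{529}\right) - 806} = \frac{1}{-810 + \frac{\sqrt{23}}{529}}$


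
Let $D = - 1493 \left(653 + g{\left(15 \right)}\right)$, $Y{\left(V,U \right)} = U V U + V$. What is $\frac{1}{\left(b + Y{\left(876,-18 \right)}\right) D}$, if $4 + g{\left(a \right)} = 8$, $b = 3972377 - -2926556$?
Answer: $- \frac{1}{7046432793333} \approx -1.4192 \cdot 10^{-13}$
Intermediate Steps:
$Y{\left(V,U \right)} = V + V U^{2}$ ($Y{\left(V,U \right)} = V U^{2} + V = V + V U^{2}$)
$b = 6898933$ ($b = 3972377 + 2926556 = 6898933$)
$g{\left(a \right)} = 4$ ($g{\left(a \right)} = -4 + 8 = 4$)
$D = -980901$ ($D = - 1493 \left(653 + 4\right) = \left(-1493\right) 657 = -980901$)
$\frac{1}{\left(b + Y{\left(876,-18 \right)}\right) D} = \frac{1}{\left(6898933 + 876 \left(1 + \left(-18\right)^{2}\right)\right) \left(-980901\right)} = \frac{1}{6898933 + 876 \left(1 + 324\right)} \left(- \frac{1}{980901}\right) = \frac{1}{6898933 + 876 \cdot 325} \left(- \frac{1}{980901}\right) = \frac{1}{6898933 + 284700} \left(- \frac{1}{980901}\right) = \frac{1}{7183633} \left(- \frac{1}{980901}\right) = - \frac{1}{7046432793333}$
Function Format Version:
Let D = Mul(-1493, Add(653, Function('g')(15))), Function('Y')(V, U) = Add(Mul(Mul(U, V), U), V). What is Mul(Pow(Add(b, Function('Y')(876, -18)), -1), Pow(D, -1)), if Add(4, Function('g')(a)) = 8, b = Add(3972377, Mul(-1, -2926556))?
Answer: Rational(-1, 7046432793333) ≈ -1.4192e-13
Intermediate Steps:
Function('Y')(V, U) = Add(V, Mul(V, Pow(U, 2))) (Function('Y')(V, U) = Add(Mul(V, Pow(U, 2)), V) = Add(V, Mul(V, Pow(U, 2))))
b = 6898933 (b = Add(3972377, 2926556) = 6898933)
Function('g')(a) = 4 (Function('g')(a) = Add(-4, 8) = 4)
D = -980901 (D = Mul(-1493, Add(653, 4)) = Mul(-1493, 657) = -980901)
Mul(Pow(Add(b, Function('Y')(876, -18)), -1), Pow(D, -1)) = Mul(Pow(Add(6898933, Mul(876, Add(1, Pow(-18, 2)))), -1), Pow(-980901, -1)) = Mul(Pow(Add(6898933, Mul(876, Add(1, 324))), -1), Rational(-1, 980901)) = Mul(Pow(Add(6898933, Mul(876, 325)), -1), Rational(-1, 980901)) = Mul(Pow(Add(6898933, 284700), -1), Rational(-1, 980901)) = Mul(Pow(7183633, -1), Rational(-1, 980901)) = Mul(Rational(1, 7183633), Rational(-1, 980901)) = Rational(-1, 7046432793333)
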